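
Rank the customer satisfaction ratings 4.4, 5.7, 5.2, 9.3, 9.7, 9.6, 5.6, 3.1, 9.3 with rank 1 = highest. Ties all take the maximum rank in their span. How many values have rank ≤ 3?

2

Sorted (descending): 9.7, 9.6, 9.3, 9.3, 5.7, 5.6, 5.2, 4.4, 3.1
The 2 values of 9.3 occupy positions 3–4 → each gets rank 4.
Ranks ≤ 3: {1, 2} → 2 values.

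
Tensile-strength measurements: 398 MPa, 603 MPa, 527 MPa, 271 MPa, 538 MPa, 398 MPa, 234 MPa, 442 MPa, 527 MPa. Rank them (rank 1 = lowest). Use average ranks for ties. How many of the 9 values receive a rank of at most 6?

Sorted (ascending): 234, 271, 398, 398, 442, 527, 527, 538, 603
The 2 values of 398 occupy positions 3–4 → average rank (3+4)/2 = 3.5.
The 2 values of 527 occupy positions 6–7 → average rank (6+7)/2 = 6.5.
Ranks ≤ 6: {1, 2, 3.5, 3.5, 5} → 5 values.

5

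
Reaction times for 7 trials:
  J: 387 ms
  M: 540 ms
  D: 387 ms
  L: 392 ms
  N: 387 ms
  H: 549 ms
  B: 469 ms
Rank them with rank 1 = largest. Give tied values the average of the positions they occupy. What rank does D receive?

Sorted (descending): 549, 540, 469, 392, 387, 387, 387
The 3 values of 387 occupy positions 5–7 → average rank 6.
D has value 387 ms → rank 6.

6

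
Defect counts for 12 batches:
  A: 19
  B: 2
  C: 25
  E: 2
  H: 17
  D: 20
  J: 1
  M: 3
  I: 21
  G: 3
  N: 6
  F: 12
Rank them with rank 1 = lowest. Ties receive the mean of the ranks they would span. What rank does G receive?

Sorted (ascending): 1, 2, 2, 3, 3, 6, 12, 17, 19, 20, 21, 25
The 2 values of 2 occupy positions 2–3 → average rank (2+3)/2 = 2.5.
The 2 values of 3 occupy positions 4–5 → average rank (4+5)/2 = 4.5.
G has value 3 → rank 4.5.

4.5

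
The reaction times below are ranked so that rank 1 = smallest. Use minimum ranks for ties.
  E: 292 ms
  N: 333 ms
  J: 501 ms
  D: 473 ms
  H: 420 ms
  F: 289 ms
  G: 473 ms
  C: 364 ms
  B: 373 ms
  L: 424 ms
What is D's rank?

8

Sorted (ascending): 289, 292, 333, 364, 373, 420, 424, 473, 473, 501
The 2 values of 473 occupy positions 8–9 → each gets rank 8.
D has value 473 ms → rank 8.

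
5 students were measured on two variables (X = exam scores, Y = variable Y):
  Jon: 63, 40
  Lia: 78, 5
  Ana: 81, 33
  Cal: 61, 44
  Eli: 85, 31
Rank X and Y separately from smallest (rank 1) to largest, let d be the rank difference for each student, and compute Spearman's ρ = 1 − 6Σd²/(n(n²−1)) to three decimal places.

-0.700

Ranks of variable 1: 2, 3, 4, 1, 5
Ranks of variable 2: 4, 1, 3, 5, 2
d = r₁ − r₂: -2, 2, 1, -4, 3
d²: 4, 4, 1, 16, 9; Σd² = 34
ρ = 1 − 6·34/(5·24) = 1 − 204/120 = -0.700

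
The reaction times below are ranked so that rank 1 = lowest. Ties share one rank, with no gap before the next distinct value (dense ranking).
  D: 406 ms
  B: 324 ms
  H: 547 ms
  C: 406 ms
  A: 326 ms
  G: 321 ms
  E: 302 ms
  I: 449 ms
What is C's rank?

5

Sorted (ascending): 302, 321, 324, 326, 406, 406, 449, 547
The 2 values of 406 share dense rank 5.
Remaining distinct values take the next consecutive integers.
C has value 406 ms → rank 5.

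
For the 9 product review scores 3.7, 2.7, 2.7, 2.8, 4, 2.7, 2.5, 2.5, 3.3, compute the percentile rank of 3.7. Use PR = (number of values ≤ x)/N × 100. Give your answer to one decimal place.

88.9

N = 9.
Strictly below 3.7: 7. Equal to 3.7: 1.
PR = 8/9 × 100 = 88.9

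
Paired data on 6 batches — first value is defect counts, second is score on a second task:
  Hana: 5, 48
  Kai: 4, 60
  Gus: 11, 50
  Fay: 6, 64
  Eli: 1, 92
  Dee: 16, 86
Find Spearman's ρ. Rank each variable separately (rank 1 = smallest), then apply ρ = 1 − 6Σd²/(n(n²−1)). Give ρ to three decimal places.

Ranks of variable 1: 3, 2, 5, 4, 1, 6
Ranks of variable 2: 1, 3, 2, 4, 6, 5
d = r₁ − r₂: 2, -1, 3, 0, -5, 1
d²: 4, 1, 9, 0, 25, 1; Σd² = 40
ρ = 1 − 6·40/(6·35) = 1 − 240/210 = -0.143

-0.143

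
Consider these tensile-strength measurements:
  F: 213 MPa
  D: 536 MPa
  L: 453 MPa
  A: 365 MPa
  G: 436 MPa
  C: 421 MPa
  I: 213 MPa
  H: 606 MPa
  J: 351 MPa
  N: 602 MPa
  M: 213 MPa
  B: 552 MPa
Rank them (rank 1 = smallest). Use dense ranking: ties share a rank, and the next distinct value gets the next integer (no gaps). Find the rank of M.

1

Sorted (ascending): 213, 213, 213, 351, 365, 421, 436, 453, 536, 552, 602, 606
The 3 values of 213 share dense rank 1.
Remaining distinct values take the next consecutive integers.
M has value 213 MPa → rank 1.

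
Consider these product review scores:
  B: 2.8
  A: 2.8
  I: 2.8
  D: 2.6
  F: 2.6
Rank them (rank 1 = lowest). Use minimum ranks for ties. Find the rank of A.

Sorted (ascending): 2.6, 2.6, 2.8, 2.8, 2.8
The 2 values of 2.6 occupy positions 1–2 → each gets rank 1.
The 3 values of 2.8 occupy positions 3–5 → each gets rank 3.
A has value 2.8 → rank 3.

3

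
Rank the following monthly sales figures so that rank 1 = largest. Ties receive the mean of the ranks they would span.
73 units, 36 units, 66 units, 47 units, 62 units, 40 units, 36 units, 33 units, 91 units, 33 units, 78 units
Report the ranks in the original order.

3, 8.5, 4, 6, 5, 7, 8.5, 10.5, 1, 10.5, 2

Sorted (descending): 91, 78, 73, 66, 62, 47, 40, 36, 36, 33, 33
The 2 values of 36 occupy positions 8–9 → average rank (8+9)/2 = 8.5.
The 2 values of 33 occupy positions 10–11 → average rank (10+11)/2 = 10.5.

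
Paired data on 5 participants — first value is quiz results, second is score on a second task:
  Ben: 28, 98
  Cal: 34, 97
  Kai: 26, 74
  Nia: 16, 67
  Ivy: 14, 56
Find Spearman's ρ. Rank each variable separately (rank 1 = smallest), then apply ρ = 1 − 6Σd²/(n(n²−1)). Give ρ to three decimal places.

Ranks of variable 1: 4, 5, 3, 2, 1
Ranks of variable 2: 5, 4, 3, 2, 1
d = r₁ − r₂: -1, 1, 0, 0, 0
d²: 1, 1, 0, 0, 0; Σd² = 2
ρ = 1 − 6·2/(5·24) = 1 − 12/120 = 0.900

0.900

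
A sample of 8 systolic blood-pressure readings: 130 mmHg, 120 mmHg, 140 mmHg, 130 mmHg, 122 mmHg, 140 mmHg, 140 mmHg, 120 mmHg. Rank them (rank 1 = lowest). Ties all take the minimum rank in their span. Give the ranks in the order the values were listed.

Sorted (ascending): 120, 120, 122, 130, 130, 140, 140, 140
The 2 values of 120 occupy positions 1–2 → each gets rank 1.
The 2 values of 130 occupy positions 4–5 → each gets rank 4.
The 3 values of 140 occupy positions 6–8 → each gets rank 6.

4, 1, 6, 4, 3, 6, 6, 1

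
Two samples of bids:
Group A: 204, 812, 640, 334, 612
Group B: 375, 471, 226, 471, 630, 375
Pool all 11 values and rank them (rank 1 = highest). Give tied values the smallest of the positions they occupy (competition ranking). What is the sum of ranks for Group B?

Sorted (descending): 812, 640, 630, 612, 471, 471, 375, 375, 334, 226, 204
The 2 values of 471 occupy positions 5–6 → each gets rank 5.
The 2 values of 375 occupy positions 7–8 → each gets rank 7.
Group B values → pooled ranks: 375→7, 471→5, 226→10, 471→5, 630→3, 375→7
Rank sum = 7 + 5 + 10 + 5 + 3 + 7 = 37

37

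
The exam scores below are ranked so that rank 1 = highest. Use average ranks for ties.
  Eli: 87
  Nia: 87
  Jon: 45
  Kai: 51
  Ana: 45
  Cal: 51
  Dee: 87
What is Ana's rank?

6.5

Sorted (descending): 87, 87, 87, 51, 51, 45, 45
The 3 values of 87 occupy positions 1–3 → average rank 2.
The 2 values of 51 occupy positions 4–5 → average rank (4+5)/2 = 4.5.
The 2 values of 45 occupy positions 6–7 → average rank (6+7)/2 = 6.5.
Ana has value 45 → rank 6.5.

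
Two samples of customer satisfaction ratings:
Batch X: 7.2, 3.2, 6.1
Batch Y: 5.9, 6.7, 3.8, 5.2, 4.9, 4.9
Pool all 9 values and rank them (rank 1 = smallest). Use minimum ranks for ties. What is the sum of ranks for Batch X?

17

Sorted (ascending): 3.2, 3.8, 4.9, 4.9, 5.2, 5.9, 6.1, 6.7, 7.2
The 2 values of 4.9 occupy positions 3–4 → each gets rank 3.
Batch X values → pooled ranks: 7.2→9, 3.2→1, 6.1→7
Rank sum = 9 + 1 + 7 = 17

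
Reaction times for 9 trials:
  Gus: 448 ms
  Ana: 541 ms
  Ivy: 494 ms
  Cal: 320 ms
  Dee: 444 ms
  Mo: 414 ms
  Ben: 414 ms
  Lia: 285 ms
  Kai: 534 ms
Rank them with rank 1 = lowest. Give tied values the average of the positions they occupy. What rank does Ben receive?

Sorted (ascending): 285, 320, 414, 414, 444, 448, 494, 534, 541
The 2 values of 414 occupy positions 3–4 → average rank (3+4)/2 = 3.5.
Ben has value 414 ms → rank 3.5.

3.5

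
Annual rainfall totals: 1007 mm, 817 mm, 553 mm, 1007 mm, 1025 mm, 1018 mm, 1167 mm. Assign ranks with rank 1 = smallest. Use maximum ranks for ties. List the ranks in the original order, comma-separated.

4, 2, 1, 4, 6, 5, 7

Sorted (ascending): 553, 817, 1007, 1007, 1018, 1025, 1167
The 2 values of 1007 occupy positions 3–4 → each gets rank 4.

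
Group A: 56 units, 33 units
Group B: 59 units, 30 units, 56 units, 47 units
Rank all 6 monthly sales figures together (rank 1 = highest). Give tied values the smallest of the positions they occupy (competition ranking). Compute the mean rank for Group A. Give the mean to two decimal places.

Sorted (descending): 59, 56, 56, 47, 33, 30
The 2 values of 56 occupy positions 2–3 → each gets rank 2.
Group A values → pooled ranks: 56→2, 33→5
Mean rank = (2 + 5) / 2 = 3.50

3.50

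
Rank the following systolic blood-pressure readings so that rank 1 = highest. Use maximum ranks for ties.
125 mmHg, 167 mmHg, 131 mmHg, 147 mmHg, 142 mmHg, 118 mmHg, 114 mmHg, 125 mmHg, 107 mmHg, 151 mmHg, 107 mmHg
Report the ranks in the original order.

Sorted (descending): 167, 151, 147, 142, 131, 125, 125, 118, 114, 107, 107
The 2 values of 125 occupy positions 6–7 → each gets rank 7.
The 2 values of 107 occupy positions 10–11 → each gets rank 11.

7, 1, 5, 3, 4, 8, 9, 7, 11, 2, 11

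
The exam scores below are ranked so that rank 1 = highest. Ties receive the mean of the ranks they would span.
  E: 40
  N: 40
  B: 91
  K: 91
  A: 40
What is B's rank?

1.5

Sorted (descending): 91, 91, 40, 40, 40
The 2 values of 91 occupy positions 1–2 → average rank (1+2)/2 = 1.5.
The 3 values of 40 occupy positions 3–5 → average rank 4.
B has value 91 → rank 1.5.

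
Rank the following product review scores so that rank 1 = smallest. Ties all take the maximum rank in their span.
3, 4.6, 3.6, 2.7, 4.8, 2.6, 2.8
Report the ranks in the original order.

Sorted (ascending): 2.6, 2.7, 2.8, 3, 3.6, 4.6, 4.8
No ties — each value takes its position as its rank.

4, 6, 5, 2, 7, 1, 3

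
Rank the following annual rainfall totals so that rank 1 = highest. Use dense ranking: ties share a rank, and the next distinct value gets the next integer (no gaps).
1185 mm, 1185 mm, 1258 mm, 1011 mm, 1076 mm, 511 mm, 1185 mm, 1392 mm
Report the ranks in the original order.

3, 3, 2, 5, 4, 6, 3, 1

Sorted (descending): 1392, 1258, 1185, 1185, 1185, 1076, 1011, 511
The 3 values of 1185 share dense rank 3.
Remaining distinct values take the next consecutive integers.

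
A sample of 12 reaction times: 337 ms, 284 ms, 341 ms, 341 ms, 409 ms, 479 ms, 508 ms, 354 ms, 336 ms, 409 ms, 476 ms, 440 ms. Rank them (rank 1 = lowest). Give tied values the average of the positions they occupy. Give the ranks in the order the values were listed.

Sorted (ascending): 284, 336, 337, 341, 341, 354, 409, 409, 440, 476, 479, 508
The 2 values of 341 occupy positions 4–5 → average rank (4+5)/2 = 4.5.
The 2 values of 409 occupy positions 7–8 → average rank (7+8)/2 = 7.5.

3, 1, 4.5, 4.5, 7.5, 11, 12, 6, 2, 7.5, 10, 9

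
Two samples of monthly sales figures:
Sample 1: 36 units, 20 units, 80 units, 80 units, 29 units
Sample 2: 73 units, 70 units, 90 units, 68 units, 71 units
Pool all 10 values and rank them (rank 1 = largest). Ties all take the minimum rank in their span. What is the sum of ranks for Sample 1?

Sorted (descending): 90, 80, 80, 73, 71, 70, 68, 36, 29, 20
The 2 values of 80 occupy positions 2–3 → each gets rank 2.
Sample 1 values → pooled ranks: 36→8, 20→10, 80→2, 80→2, 29→9
Rank sum = 8 + 10 + 2 + 2 + 9 = 31

31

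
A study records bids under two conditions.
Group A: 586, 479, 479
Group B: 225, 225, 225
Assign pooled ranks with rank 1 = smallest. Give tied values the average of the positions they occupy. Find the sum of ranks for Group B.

Sorted (ascending): 225, 225, 225, 479, 479, 586
The 3 values of 225 occupy positions 1–3 → average rank 2.
The 2 values of 479 occupy positions 4–5 → average rank (4+5)/2 = 4.5.
Group B values → pooled ranks: 225→2, 225→2, 225→2
Rank sum = 2 + 2 + 2 = 6

6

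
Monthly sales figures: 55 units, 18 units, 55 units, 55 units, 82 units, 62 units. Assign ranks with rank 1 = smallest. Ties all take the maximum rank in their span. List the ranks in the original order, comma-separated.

Sorted (ascending): 18, 55, 55, 55, 62, 82
The 3 values of 55 occupy positions 2–4 → each gets rank 4.

4, 1, 4, 4, 6, 5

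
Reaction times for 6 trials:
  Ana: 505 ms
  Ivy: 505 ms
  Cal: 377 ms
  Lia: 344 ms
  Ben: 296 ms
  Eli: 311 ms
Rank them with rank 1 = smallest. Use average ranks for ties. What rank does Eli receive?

Sorted (ascending): 296, 311, 344, 377, 505, 505
The 2 values of 505 occupy positions 5–6 → average rank (5+6)/2 = 5.5.
Eli has value 311 ms → rank 2.

2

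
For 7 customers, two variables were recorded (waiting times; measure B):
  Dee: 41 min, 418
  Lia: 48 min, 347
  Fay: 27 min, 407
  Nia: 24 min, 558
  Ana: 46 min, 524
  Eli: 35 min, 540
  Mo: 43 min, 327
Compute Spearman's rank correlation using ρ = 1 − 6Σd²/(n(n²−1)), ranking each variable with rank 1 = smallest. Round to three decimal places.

Ranks of variable 1: 4, 7, 2, 1, 6, 3, 5
Ranks of variable 2: 4, 2, 3, 7, 5, 6, 1
d = r₁ − r₂: 0, 5, -1, -6, 1, -3, 4
d²: 0, 25, 1, 36, 1, 9, 16; Σd² = 88
ρ = 1 − 6·88/(7·48) = 1 − 528/336 = -0.571

-0.571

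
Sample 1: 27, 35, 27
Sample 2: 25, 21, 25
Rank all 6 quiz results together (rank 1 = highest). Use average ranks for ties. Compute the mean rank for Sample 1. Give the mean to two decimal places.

Sorted (descending): 35, 27, 27, 25, 25, 21
The 2 values of 27 occupy positions 2–3 → average rank (2+3)/2 = 2.5.
The 2 values of 25 occupy positions 4–5 → average rank (4+5)/2 = 4.5.
Sample 1 values → pooled ranks: 27→2.5, 35→1, 27→2.5
Mean rank = (2.5 + 1 + 2.5) / 3 = 2.00

2.00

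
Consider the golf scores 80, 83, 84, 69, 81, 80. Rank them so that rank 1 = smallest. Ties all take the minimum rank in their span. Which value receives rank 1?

Sorted (ascending): 69, 80, 80, 81, 83, 84
The 2 values of 80 occupy positions 2–3 → each gets rank 2.
Rank 1 → value 69.

69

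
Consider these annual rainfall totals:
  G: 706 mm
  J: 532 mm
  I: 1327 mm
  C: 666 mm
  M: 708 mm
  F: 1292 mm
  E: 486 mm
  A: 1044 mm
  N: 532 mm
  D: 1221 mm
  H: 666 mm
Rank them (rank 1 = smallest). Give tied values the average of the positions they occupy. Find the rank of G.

Sorted (ascending): 486, 532, 532, 666, 666, 706, 708, 1044, 1221, 1292, 1327
The 2 values of 532 occupy positions 2–3 → average rank (2+3)/2 = 2.5.
The 2 values of 666 occupy positions 4–5 → average rank (4+5)/2 = 4.5.
G has value 706 mm → rank 6.

6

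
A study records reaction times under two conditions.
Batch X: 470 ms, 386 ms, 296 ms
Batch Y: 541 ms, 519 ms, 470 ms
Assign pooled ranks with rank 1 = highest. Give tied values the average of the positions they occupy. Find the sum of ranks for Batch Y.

6.5

Sorted (descending): 541, 519, 470, 470, 386, 296
The 2 values of 470 occupy positions 3–4 → average rank (3+4)/2 = 3.5.
Batch Y values → pooled ranks: 541→1, 519→2, 470→3.5
Rank sum = 1 + 2 + 3.5 = 6.5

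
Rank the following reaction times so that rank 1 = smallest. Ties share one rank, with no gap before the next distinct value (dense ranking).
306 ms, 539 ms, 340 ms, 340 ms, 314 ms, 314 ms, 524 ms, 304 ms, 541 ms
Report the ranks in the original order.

2, 6, 4, 4, 3, 3, 5, 1, 7

Sorted (ascending): 304, 306, 314, 314, 340, 340, 524, 539, 541
The 2 values of 314 share dense rank 3.
The 2 values of 340 share dense rank 4.
Remaining distinct values take the next consecutive integers.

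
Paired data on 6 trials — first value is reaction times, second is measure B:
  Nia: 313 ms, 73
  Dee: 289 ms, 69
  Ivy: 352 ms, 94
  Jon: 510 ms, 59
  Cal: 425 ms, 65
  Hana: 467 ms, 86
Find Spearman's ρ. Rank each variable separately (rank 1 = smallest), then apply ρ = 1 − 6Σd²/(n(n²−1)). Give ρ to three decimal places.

-0.314

Ranks of variable 1: 2, 1, 3, 6, 4, 5
Ranks of variable 2: 4, 3, 6, 1, 2, 5
d = r₁ − r₂: -2, -2, -3, 5, 2, 0
d²: 4, 4, 9, 25, 4, 0; Σd² = 46
ρ = 1 − 6·46/(6·35) = 1 − 276/210 = -0.314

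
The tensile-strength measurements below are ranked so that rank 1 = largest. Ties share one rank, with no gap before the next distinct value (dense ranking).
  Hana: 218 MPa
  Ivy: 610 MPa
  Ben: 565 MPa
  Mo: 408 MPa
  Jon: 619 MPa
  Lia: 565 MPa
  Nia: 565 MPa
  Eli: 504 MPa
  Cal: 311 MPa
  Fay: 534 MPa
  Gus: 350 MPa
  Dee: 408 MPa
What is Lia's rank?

Sorted (descending): 619, 610, 565, 565, 565, 534, 504, 408, 408, 350, 311, 218
The 3 values of 565 share dense rank 3.
The 2 values of 408 share dense rank 6.
Remaining distinct values take the next consecutive integers.
Lia has value 565 MPa → rank 3.

3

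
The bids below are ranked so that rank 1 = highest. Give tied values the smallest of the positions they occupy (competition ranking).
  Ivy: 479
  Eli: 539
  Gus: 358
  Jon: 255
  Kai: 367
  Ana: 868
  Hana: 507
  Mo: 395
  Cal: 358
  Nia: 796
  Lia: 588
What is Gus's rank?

9

Sorted (descending): 868, 796, 588, 539, 507, 479, 395, 367, 358, 358, 255
The 2 values of 358 occupy positions 9–10 → each gets rank 9.
Gus has value 358 → rank 9.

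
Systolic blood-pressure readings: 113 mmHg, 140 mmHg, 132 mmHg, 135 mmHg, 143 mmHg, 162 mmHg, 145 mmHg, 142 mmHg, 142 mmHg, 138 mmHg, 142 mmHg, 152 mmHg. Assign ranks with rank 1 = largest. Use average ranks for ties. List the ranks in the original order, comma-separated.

Sorted (descending): 162, 152, 145, 143, 142, 142, 142, 140, 138, 135, 132, 113
The 3 values of 142 occupy positions 5–7 → average rank 6.

12, 8, 11, 10, 4, 1, 3, 6, 6, 9, 6, 2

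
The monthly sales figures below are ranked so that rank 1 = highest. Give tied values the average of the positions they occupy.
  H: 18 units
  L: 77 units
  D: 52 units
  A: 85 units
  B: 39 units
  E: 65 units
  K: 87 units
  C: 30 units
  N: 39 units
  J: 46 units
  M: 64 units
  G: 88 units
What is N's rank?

9.5

Sorted (descending): 88, 87, 85, 77, 65, 64, 52, 46, 39, 39, 30, 18
The 2 values of 39 occupy positions 9–10 → average rank (9+10)/2 = 9.5.
N has value 39 units → rank 9.5.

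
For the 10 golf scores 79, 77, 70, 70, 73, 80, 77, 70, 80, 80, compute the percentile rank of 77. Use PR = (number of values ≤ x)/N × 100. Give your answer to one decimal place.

60.0

N = 10.
Strictly below 77: 4. Equal to 77: 2.
PR = 6/10 × 100 = 60.0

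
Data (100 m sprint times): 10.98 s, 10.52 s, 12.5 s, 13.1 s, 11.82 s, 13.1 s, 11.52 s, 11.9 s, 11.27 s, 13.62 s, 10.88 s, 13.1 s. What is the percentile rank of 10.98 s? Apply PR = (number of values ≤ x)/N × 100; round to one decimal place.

25.0

N = 12.
Strictly below 10.98: 2. Equal to 10.98: 1.
PR = 3/12 × 100 = 25.0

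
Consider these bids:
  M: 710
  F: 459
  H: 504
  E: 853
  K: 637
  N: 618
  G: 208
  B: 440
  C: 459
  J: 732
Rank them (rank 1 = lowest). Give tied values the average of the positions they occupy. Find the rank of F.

Sorted (ascending): 208, 440, 459, 459, 504, 618, 637, 710, 732, 853
The 2 values of 459 occupy positions 3–4 → average rank (3+4)/2 = 3.5.
F has value 459 → rank 3.5.

3.5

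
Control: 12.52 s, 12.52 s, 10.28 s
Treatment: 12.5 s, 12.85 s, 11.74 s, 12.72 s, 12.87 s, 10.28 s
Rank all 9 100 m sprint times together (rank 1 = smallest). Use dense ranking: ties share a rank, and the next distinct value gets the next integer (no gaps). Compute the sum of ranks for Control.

Sorted (ascending): 10.28, 10.28, 11.74, 12.5, 12.52, 12.52, 12.72, 12.85, 12.87
The 2 values of 10.28 share dense rank 1.
The 2 values of 12.52 share dense rank 4.
Remaining distinct values take the next consecutive integers.
Control values → pooled ranks: 12.52→4, 12.52→4, 10.28→1
Rank sum = 4 + 4 + 1 = 9

9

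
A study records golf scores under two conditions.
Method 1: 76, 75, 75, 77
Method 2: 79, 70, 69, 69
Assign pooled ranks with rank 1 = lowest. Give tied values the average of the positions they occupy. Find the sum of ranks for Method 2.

Sorted (ascending): 69, 69, 70, 75, 75, 76, 77, 79
The 2 values of 69 occupy positions 1–2 → average rank (1+2)/2 = 1.5.
The 2 values of 75 occupy positions 4–5 → average rank (4+5)/2 = 4.5.
Method 2 values → pooled ranks: 79→8, 70→3, 69→1.5, 69→1.5
Rank sum = 8 + 3 + 1.5 + 1.5 = 14

14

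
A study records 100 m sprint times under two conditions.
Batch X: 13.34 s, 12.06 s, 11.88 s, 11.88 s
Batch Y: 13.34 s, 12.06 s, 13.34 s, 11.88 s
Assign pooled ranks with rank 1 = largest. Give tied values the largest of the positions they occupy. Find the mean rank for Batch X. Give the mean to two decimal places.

Sorted (descending): 13.34, 13.34, 13.34, 12.06, 12.06, 11.88, 11.88, 11.88
The 3 values of 13.34 occupy positions 1–3 → each gets rank 3.
The 2 values of 12.06 occupy positions 4–5 → each gets rank 5.
The 3 values of 11.88 occupy positions 6–8 → each gets rank 8.
Batch X values → pooled ranks: 13.34→3, 12.06→5, 11.88→8, 11.88→8
Mean rank = (3 + 5 + 8 + 8) / 4 = 6.00

6.00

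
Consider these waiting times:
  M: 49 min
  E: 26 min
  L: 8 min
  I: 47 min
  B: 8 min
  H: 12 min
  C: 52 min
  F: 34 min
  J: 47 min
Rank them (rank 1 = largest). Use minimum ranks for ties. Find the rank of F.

Sorted (descending): 52, 49, 47, 47, 34, 26, 12, 8, 8
The 2 values of 47 occupy positions 3–4 → each gets rank 3.
The 2 values of 8 occupy positions 8–9 → each gets rank 8.
F has value 34 min → rank 5.

5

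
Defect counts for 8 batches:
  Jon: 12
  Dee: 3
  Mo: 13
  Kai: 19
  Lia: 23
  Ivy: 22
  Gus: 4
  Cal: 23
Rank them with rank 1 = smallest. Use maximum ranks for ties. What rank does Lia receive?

Sorted (ascending): 3, 4, 12, 13, 19, 22, 23, 23
The 2 values of 23 occupy positions 7–8 → each gets rank 8.
Lia has value 23 → rank 8.

8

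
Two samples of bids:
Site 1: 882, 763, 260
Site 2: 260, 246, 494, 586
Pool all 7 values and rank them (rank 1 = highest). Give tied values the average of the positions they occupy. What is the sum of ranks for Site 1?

Sorted (descending): 882, 763, 586, 494, 260, 260, 246
The 2 values of 260 occupy positions 5–6 → average rank (5+6)/2 = 5.5.
Site 1 values → pooled ranks: 882→1, 763→2, 260→5.5
Rank sum = 1 + 2 + 5.5 = 8.5

8.5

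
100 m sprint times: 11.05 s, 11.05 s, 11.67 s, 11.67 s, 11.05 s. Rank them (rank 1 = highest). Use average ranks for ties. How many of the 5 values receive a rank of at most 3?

Sorted (descending): 11.67, 11.67, 11.05, 11.05, 11.05
The 2 values of 11.67 occupy positions 1–2 → average rank (1+2)/2 = 1.5.
The 3 values of 11.05 occupy positions 3–5 → average rank 4.
Ranks ≤ 3: {1.5, 1.5} → 2 values.

2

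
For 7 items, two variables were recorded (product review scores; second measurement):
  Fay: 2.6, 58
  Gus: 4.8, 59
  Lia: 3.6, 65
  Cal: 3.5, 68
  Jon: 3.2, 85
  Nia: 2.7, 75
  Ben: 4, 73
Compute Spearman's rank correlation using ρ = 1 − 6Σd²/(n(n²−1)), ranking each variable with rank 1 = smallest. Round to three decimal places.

-0.107

Ranks of variable 1: 1, 7, 5, 4, 3, 2, 6
Ranks of variable 2: 1, 2, 3, 4, 7, 6, 5
d = r₁ − r₂: 0, 5, 2, 0, -4, -4, 1
d²: 0, 25, 4, 0, 16, 16, 1; Σd² = 62
ρ = 1 − 6·62/(7·48) = 1 − 372/336 = -0.107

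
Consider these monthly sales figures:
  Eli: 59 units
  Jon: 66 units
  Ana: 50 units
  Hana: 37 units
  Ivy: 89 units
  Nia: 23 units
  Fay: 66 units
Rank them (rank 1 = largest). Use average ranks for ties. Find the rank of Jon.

Sorted (descending): 89, 66, 66, 59, 50, 37, 23
The 2 values of 66 occupy positions 2–3 → average rank (2+3)/2 = 2.5.
Jon has value 66 units → rank 2.5.

2.5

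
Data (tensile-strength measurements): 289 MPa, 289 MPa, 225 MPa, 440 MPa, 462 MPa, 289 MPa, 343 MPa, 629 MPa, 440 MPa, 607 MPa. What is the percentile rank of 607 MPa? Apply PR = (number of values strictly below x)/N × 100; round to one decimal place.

N = 10.
Strictly below 607: 8. Equal to 607: 1.
PR = 8/10 × 100 = 80.0

80.0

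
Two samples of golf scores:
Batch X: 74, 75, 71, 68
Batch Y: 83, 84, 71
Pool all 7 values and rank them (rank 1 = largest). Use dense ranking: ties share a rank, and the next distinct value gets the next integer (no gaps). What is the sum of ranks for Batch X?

18

Sorted (descending): 84, 83, 75, 74, 71, 71, 68
The 2 values of 71 share dense rank 5.
Remaining distinct values take the next consecutive integers.
Batch X values → pooled ranks: 74→4, 75→3, 71→5, 68→6
Rank sum = 4 + 3 + 5 + 6 = 18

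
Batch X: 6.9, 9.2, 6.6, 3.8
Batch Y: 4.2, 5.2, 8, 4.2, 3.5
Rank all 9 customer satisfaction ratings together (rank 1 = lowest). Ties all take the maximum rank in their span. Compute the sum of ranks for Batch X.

24

Sorted (ascending): 3.5, 3.8, 4.2, 4.2, 5.2, 6.6, 6.9, 8, 9.2
The 2 values of 4.2 occupy positions 3–4 → each gets rank 4.
Batch X values → pooled ranks: 6.9→7, 9.2→9, 6.6→6, 3.8→2
Rank sum = 7 + 9 + 6 + 2 = 24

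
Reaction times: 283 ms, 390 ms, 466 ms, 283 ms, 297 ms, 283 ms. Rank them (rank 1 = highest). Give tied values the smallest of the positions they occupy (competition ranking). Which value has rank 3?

297

Sorted (descending): 466, 390, 297, 283, 283, 283
The 3 values of 283 occupy positions 4–6 → each gets rank 4.
Rank 3 → value 297.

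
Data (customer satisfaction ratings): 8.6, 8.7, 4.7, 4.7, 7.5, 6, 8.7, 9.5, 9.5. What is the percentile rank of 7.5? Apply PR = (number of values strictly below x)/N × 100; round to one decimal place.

N = 9.
Strictly below 7.5: 3. Equal to 7.5: 1.
PR = 3/9 × 100 = 33.3

33.3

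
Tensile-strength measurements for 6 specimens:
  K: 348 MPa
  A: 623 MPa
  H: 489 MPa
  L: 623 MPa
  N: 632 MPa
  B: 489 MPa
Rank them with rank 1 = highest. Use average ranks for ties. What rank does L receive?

Sorted (descending): 632, 623, 623, 489, 489, 348
The 2 values of 623 occupy positions 2–3 → average rank (2+3)/2 = 2.5.
The 2 values of 489 occupy positions 4–5 → average rank (4+5)/2 = 4.5.
L has value 623 MPa → rank 2.5.

2.5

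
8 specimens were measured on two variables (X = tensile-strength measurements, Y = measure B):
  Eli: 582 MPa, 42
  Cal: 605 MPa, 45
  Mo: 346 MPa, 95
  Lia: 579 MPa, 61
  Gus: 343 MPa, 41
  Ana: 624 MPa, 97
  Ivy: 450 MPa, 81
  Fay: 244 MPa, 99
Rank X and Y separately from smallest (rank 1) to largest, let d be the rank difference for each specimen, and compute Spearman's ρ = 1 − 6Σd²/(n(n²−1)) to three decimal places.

-0.119

Ranks of variable 1: 6, 7, 3, 5, 2, 8, 4, 1
Ranks of variable 2: 2, 3, 6, 4, 1, 7, 5, 8
d = r₁ − r₂: 4, 4, -3, 1, 1, 1, -1, -7
d²: 16, 16, 9, 1, 1, 1, 1, 49; Σd² = 94
ρ = 1 − 6·94/(8·63) = 1 − 564/504 = -0.119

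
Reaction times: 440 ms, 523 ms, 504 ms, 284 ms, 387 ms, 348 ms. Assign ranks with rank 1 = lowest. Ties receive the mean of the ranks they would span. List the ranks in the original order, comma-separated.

Sorted (ascending): 284, 348, 387, 440, 504, 523
No ties — each value takes its position as its rank.

4, 6, 5, 1, 3, 2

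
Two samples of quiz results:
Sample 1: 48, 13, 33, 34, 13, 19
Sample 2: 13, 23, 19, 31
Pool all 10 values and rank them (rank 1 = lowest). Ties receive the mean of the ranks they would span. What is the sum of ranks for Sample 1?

35.5

Sorted (ascending): 13, 13, 13, 19, 19, 23, 31, 33, 34, 48
The 3 values of 13 occupy positions 1–3 → average rank 2.
The 2 values of 19 occupy positions 4–5 → average rank (4+5)/2 = 4.5.
Sample 1 values → pooled ranks: 48→10, 13→2, 33→8, 34→9, 13→2, 19→4.5
Rank sum = 10 + 2 + 8 + 9 + 2 + 4.5 = 35.5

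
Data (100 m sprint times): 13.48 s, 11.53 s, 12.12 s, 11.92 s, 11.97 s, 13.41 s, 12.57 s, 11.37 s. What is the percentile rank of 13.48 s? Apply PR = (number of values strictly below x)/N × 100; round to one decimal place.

87.5

N = 8.
Strictly below 13.48: 7. Equal to 13.48: 1.
PR = 7/8 × 100 = 87.5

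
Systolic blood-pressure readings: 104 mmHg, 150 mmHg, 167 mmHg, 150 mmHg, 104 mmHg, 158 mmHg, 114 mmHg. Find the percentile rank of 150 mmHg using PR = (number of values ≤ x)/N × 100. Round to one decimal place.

71.4

N = 7.
Strictly below 150: 3. Equal to 150: 2.
PR = 5/7 × 100 = 71.4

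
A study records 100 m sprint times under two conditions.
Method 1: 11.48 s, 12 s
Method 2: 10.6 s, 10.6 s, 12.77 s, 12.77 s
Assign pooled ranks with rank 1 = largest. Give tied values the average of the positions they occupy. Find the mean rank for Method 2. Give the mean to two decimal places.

Sorted (descending): 12.77, 12.77, 12, 11.48, 10.6, 10.6
The 2 values of 12.77 occupy positions 1–2 → average rank (1+2)/2 = 1.5.
The 2 values of 10.6 occupy positions 5–6 → average rank (5+6)/2 = 5.5.
Method 2 values → pooled ranks: 10.6→5.5, 10.6→5.5, 12.77→1.5, 12.77→1.5
Mean rank = (5.5 + 5.5 + 1.5 + 1.5) / 4 = 3.50

3.50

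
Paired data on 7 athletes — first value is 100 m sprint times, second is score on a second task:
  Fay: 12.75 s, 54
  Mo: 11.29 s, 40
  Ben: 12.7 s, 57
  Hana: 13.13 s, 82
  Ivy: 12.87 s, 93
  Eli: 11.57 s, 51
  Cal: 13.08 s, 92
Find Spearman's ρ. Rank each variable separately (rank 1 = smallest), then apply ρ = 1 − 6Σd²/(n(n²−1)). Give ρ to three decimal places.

0.821

Ranks of variable 1: 4, 1, 3, 7, 5, 2, 6
Ranks of variable 2: 3, 1, 4, 5, 7, 2, 6
d = r₁ − r₂: 1, 0, -1, 2, -2, 0, 0
d²: 1, 0, 1, 4, 4, 0, 0; Σd² = 10
ρ = 1 − 6·10/(7·48) = 1 − 60/336 = 0.821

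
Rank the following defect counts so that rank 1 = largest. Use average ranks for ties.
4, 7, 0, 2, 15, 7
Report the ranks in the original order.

4, 2.5, 6, 5, 1, 2.5

Sorted (descending): 15, 7, 7, 4, 2, 0
The 2 values of 7 occupy positions 2–3 → average rank (2+3)/2 = 2.5.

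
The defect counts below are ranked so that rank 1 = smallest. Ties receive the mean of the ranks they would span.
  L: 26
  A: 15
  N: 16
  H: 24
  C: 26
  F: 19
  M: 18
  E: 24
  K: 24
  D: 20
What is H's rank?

7

Sorted (ascending): 15, 16, 18, 19, 20, 24, 24, 24, 26, 26
The 3 values of 24 occupy positions 6–8 → average rank 7.
The 2 values of 26 occupy positions 9–10 → average rank (9+10)/2 = 9.5.
H has value 24 → rank 7.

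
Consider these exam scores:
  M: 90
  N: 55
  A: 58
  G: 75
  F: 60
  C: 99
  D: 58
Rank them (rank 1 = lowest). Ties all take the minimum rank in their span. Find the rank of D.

2

Sorted (ascending): 55, 58, 58, 60, 75, 90, 99
The 2 values of 58 occupy positions 2–3 → each gets rank 2.
D has value 58 → rank 2.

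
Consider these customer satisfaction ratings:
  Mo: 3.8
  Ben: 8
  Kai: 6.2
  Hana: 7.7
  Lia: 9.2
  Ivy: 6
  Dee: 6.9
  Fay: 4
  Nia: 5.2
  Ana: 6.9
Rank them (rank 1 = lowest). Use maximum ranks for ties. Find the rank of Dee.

Sorted (ascending): 3.8, 4, 5.2, 6, 6.2, 6.9, 6.9, 7.7, 8, 9.2
The 2 values of 6.9 occupy positions 6–7 → each gets rank 7.
Dee has value 6.9 → rank 7.

7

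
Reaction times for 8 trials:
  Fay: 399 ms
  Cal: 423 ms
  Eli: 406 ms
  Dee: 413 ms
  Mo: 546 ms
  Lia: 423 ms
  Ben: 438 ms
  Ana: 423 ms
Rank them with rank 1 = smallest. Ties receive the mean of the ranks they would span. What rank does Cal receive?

Sorted (ascending): 399, 406, 413, 423, 423, 423, 438, 546
The 3 values of 423 occupy positions 4–6 → average rank 5.
Cal has value 423 ms → rank 5.

5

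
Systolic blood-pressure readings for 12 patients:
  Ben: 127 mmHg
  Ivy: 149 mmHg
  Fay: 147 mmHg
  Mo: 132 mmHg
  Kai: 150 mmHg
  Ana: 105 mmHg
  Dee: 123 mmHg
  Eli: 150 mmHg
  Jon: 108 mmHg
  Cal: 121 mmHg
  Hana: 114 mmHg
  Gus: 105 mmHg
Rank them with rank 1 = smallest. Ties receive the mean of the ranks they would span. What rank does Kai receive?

Sorted (ascending): 105, 105, 108, 114, 121, 123, 127, 132, 147, 149, 150, 150
The 2 values of 105 occupy positions 1–2 → average rank (1+2)/2 = 1.5.
The 2 values of 150 occupy positions 11–12 → average rank (11+12)/2 = 11.5.
Kai has value 150 mmHg → rank 11.5.

11.5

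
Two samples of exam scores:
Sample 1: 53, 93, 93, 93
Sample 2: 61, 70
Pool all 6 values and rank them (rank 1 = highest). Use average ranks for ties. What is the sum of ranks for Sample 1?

Sorted (descending): 93, 93, 93, 70, 61, 53
The 3 values of 93 occupy positions 1–3 → average rank 2.
Sample 1 values → pooled ranks: 53→6, 93→2, 93→2, 93→2
Rank sum = 6 + 2 + 2 + 2 = 12

12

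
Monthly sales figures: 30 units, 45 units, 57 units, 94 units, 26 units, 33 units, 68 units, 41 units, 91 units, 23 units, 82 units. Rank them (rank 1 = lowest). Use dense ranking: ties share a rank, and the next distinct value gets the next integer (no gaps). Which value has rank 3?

30

Sorted (ascending): 23, 26, 30, 33, 41, 45, 57, 68, 82, 91, 94
No ties — each value takes its position as its rank.
Rank 3 → value 30.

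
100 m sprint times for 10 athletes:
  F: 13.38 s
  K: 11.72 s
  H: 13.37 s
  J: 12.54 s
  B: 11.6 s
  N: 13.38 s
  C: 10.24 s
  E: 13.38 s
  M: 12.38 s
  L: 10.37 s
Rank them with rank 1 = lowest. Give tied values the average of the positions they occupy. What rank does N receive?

9

Sorted (ascending): 10.24, 10.37, 11.6, 11.72, 12.38, 12.54, 13.37, 13.38, 13.38, 13.38
The 3 values of 13.38 occupy positions 8–10 → average rank 9.
N has value 13.38 s → rank 9.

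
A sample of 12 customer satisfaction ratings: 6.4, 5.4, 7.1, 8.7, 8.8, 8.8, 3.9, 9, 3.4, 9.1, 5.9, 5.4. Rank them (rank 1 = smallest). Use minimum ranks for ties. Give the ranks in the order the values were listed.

Sorted (ascending): 3.4, 3.9, 5.4, 5.4, 5.9, 6.4, 7.1, 8.7, 8.8, 8.8, 9, 9.1
The 2 values of 5.4 occupy positions 3–4 → each gets rank 3.
The 2 values of 8.8 occupy positions 9–10 → each gets rank 9.

6, 3, 7, 8, 9, 9, 2, 11, 1, 12, 5, 3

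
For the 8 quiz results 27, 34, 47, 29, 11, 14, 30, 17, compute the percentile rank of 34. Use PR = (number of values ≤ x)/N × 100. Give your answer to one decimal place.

N = 8.
Strictly below 34: 6. Equal to 34: 1.
PR = 7/8 × 100 = 87.5

87.5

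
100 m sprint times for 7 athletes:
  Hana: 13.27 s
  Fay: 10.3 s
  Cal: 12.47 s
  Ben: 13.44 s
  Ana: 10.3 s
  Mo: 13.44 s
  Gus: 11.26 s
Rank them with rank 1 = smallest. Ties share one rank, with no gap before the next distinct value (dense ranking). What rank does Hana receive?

4

Sorted (ascending): 10.3, 10.3, 11.26, 12.47, 13.27, 13.44, 13.44
The 2 values of 10.3 share dense rank 1.
The 2 values of 13.44 share dense rank 5.
Remaining distinct values take the next consecutive integers.
Hana has value 13.27 s → rank 4.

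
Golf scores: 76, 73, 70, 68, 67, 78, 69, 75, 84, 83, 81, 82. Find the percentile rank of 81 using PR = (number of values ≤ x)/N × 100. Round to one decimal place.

75.0

N = 12.
Strictly below 81: 8. Equal to 81: 1.
PR = 9/12 × 100 = 75.0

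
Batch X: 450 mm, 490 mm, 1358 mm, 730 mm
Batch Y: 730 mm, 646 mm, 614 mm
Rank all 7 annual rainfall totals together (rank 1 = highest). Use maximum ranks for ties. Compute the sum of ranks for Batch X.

17

Sorted (descending): 1358, 730, 730, 646, 614, 490, 450
The 2 values of 730 occupy positions 2–3 → each gets rank 3.
Batch X values → pooled ranks: 450→7, 490→6, 1358→1, 730→3
Rank sum = 7 + 6 + 1 + 3 = 17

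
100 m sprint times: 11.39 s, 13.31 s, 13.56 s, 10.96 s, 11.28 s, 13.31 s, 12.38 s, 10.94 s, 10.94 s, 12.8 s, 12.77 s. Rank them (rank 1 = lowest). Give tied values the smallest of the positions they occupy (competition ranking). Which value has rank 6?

Sorted (ascending): 10.94, 10.94, 10.96, 11.28, 11.39, 12.38, 12.77, 12.8, 13.31, 13.31, 13.56
The 2 values of 10.94 occupy positions 1–2 → each gets rank 1.
The 2 values of 13.31 occupy positions 9–10 → each gets rank 9.
Rank 6 → value 12.38.

12.38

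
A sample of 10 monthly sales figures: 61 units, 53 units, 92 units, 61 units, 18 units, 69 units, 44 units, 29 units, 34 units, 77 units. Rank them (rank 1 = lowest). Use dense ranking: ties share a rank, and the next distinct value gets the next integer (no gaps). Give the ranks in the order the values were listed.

Sorted (ascending): 18, 29, 34, 44, 53, 61, 61, 69, 77, 92
The 2 values of 61 share dense rank 6.
Remaining distinct values take the next consecutive integers.

6, 5, 9, 6, 1, 7, 4, 2, 3, 8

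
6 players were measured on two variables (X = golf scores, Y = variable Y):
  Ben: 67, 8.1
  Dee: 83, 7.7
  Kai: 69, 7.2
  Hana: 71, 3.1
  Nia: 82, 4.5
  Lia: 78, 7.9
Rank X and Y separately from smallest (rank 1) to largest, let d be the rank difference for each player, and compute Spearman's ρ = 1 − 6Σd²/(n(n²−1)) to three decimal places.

-0.257

Ranks of variable 1: 1, 6, 2, 3, 5, 4
Ranks of variable 2: 6, 4, 3, 1, 2, 5
d = r₁ − r₂: -5, 2, -1, 2, 3, -1
d²: 25, 4, 1, 4, 9, 1; Σd² = 44
ρ = 1 − 6·44/(6·35) = 1 − 264/210 = -0.257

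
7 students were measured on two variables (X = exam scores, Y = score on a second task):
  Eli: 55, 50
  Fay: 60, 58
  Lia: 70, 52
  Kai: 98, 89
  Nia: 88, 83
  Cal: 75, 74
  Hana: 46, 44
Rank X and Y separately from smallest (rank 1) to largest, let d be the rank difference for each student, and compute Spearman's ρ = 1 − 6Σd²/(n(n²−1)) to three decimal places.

0.964

Ranks of variable 1: 2, 3, 4, 7, 6, 5, 1
Ranks of variable 2: 2, 4, 3, 7, 6, 5, 1
d = r₁ − r₂: 0, -1, 1, 0, 0, 0, 0
d²: 0, 1, 1, 0, 0, 0, 0; Σd² = 2
ρ = 1 − 6·2/(7·48) = 1 − 12/336 = 0.964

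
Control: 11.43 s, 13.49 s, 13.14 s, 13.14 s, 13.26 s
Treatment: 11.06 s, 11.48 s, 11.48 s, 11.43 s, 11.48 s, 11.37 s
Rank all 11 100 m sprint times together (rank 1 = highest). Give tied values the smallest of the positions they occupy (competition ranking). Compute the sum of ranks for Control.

Sorted (descending): 13.49, 13.26, 13.14, 13.14, 11.48, 11.48, 11.48, 11.43, 11.43, 11.37, 11.06
The 2 values of 13.14 occupy positions 3–4 → each gets rank 3.
The 3 values of 11.48 occupy positions 5–7 → each gets rank 5.
The 2 values of 11.43 occupy positions 8–9 → each gets rank 8.
Control values → pooled ranks: 11.43→8, 13.49→1, 13.14→3, 13.14→3, 13.26→2
Rank sum = 8 + 1 + 3 + 3 + 2 = 17

17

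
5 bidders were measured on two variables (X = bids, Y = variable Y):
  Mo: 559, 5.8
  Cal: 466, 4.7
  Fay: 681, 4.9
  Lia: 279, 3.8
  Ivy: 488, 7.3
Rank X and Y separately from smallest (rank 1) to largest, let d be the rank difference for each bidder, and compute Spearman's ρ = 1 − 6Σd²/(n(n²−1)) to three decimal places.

0.600

Ranks of variable 1: 4, 2, 5, 1, 3
Ranks of variable 2: 4, 2, 3, 1, 5
d = r₁ − r₂: 0, 0, 2, 0, -2
d²: 0, 0, 4, 0, 4; Σd² = 8
ρ = 1 − 6·8/(5·24) = 1 − 48/120 = 0.600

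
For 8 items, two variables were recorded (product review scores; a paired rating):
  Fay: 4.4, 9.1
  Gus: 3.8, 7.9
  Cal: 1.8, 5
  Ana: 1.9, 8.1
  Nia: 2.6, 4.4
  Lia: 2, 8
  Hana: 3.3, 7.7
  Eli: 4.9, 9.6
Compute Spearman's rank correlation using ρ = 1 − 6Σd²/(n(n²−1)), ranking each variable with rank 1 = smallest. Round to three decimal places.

0.548

Ranks of variable 1: 7, 6, 1, 2, 4, 3, 5, 8
Ranks of variable 2: 7, 4, 2, 6, 1, 5, 3, 8
d = r₁ − r₂: 0, 2, -1, -4, 3, -2, 2, 0
d²: 0, 4, 1, 16, 9, 4, 4, 0; Σd² = 38
ρ = 1 − 6·38/(8·63) = 1 − 228/504 = 0.548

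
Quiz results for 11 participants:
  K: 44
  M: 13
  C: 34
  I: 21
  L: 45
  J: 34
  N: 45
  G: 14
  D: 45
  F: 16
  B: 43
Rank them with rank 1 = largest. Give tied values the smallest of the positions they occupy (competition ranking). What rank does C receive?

Sorted (descending): 45, 45, 45, 44, 43, 34, 34, 21, 16, 14, 13
The 3 values of 45 occupy positions 1–3 → each gets rank 1.
The 2 values of 34 occupy positions 6–7 → each gets rank 6.
C has value 34 → rank 6.

6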